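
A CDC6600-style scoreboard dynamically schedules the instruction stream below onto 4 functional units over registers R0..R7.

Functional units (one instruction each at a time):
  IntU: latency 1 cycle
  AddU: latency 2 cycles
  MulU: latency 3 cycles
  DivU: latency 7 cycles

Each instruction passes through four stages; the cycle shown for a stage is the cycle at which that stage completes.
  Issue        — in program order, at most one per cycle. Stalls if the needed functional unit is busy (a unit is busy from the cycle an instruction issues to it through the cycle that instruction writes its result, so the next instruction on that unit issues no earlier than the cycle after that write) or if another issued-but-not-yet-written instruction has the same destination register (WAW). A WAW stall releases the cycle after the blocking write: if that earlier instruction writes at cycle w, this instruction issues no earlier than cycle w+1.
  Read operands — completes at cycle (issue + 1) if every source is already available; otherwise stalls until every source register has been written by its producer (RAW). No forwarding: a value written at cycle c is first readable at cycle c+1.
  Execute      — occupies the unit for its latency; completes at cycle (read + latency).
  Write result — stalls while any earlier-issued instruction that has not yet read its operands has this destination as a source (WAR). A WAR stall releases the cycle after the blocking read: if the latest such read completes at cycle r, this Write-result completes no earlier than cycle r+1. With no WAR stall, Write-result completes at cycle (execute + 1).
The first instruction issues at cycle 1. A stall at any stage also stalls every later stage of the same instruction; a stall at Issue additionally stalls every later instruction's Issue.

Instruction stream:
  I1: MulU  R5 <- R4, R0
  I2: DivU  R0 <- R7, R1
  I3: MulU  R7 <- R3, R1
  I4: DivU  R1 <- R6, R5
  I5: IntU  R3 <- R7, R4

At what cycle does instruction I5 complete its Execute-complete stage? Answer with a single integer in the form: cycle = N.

I1  is:1  ro:2  ex:5  wr:6
I2  is:2  ro:3  ex:10  wr:11
I3  is:7  ro:8  ex:11  wr:12  — struct: MulU busy until I1 writes@6
I4  is:12  ro:13  ex:20  wr:21  — struct: DivU busy until I2 writes@11
I5  is:13  ro:14  ex:15  wr:16

cycle = 15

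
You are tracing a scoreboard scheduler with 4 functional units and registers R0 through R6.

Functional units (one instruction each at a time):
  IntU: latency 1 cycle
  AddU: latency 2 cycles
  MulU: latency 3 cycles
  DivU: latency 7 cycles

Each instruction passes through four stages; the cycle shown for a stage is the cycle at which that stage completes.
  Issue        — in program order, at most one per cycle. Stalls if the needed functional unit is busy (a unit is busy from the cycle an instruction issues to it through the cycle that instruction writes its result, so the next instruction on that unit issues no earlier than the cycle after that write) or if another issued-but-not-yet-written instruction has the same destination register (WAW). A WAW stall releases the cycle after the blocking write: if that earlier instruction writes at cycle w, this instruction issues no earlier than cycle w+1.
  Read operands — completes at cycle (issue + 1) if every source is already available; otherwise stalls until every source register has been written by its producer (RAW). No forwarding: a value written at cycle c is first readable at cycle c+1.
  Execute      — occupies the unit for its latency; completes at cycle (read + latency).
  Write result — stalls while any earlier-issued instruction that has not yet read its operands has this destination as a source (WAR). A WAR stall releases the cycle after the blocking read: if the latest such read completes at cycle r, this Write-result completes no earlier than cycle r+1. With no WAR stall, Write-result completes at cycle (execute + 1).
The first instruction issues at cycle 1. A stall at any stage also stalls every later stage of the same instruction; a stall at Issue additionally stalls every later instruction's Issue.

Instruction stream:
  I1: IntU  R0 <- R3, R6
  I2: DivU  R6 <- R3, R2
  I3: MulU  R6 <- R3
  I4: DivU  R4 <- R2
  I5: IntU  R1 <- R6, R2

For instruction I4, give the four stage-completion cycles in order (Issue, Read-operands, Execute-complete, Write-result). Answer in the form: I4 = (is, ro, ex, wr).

I1  is:1  ro:2  ex:3  wr:4
I2  is:2  ro:3  ex:10  wr:11
I3  is:12  ro:13  ex:16  wr:17  — WAW R6: wait I2 write@11
I4  is:13  ro:14  ex:21  wr:22
I5  is:14  ro:18  ex:19  wr:20  — RAW R6: wait I3 write@17

I4 = (13, 14, 21, 22)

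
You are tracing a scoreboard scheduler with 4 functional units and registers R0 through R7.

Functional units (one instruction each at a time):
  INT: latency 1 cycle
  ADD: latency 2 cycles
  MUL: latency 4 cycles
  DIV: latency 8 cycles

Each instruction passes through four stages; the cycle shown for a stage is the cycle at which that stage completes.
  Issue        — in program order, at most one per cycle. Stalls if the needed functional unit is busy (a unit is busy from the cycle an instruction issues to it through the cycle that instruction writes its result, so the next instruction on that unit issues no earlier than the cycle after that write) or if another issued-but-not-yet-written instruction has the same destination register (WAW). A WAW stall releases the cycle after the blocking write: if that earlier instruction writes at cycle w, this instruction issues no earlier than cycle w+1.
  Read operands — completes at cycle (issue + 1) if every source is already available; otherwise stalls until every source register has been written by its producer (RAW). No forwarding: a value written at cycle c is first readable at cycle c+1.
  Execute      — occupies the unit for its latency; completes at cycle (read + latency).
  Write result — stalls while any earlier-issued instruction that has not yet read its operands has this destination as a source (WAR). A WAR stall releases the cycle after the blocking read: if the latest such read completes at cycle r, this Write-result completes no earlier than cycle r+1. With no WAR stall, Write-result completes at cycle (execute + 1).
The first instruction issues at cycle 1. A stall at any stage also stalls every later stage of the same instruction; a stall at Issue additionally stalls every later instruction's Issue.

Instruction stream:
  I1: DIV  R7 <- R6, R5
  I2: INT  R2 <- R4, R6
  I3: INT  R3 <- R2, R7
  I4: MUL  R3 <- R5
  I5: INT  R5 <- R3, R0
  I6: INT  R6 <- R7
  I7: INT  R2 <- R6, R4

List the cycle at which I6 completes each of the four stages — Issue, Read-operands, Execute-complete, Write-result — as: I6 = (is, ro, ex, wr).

I1: IS=1 RO=2 EX=10 WR=11
I2: IS=2 RO=3 EX=4 WR=5
I3: IS=6 RO=12 EX=13 WR=14  [struct: INT busy until I2 writes@5; RAW R7: wait I1 write@11]
I4: IS=15 RO=16 EX=20 WR=21  [WAW R3: wait I3 write@14]
I5: IS=16 RO=22 EX=23 WR=24  [RAW R3: wait I4 write@21]
I6: IS=25 RO=26 EX=27 WR=28  [struct: INT busy until I5 writes@24]
I7: IS=29 RO=30 EX=31 WR=32  [struct: INT busy until I6 writes@28]

I6 = (25, 26, 27, 28)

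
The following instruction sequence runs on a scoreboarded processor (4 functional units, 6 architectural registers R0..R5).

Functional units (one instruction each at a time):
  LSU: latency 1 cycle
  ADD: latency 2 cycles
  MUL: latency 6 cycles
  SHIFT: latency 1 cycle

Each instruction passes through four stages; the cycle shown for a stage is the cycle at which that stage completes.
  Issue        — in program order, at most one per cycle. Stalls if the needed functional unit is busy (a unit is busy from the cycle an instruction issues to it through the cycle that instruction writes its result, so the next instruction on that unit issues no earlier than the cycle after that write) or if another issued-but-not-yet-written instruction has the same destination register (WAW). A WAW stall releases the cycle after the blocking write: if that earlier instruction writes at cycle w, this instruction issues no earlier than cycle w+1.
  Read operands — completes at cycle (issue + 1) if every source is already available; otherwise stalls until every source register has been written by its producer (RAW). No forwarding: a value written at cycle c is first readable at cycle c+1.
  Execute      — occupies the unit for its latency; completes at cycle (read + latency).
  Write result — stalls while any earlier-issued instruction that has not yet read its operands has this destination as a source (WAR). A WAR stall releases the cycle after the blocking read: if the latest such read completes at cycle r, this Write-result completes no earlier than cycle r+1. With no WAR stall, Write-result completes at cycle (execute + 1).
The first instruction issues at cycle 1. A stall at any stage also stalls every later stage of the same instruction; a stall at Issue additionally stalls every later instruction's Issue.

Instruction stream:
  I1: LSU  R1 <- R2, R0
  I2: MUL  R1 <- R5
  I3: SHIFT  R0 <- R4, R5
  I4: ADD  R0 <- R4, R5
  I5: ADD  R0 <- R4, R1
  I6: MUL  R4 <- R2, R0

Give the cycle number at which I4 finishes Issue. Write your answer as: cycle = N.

cycle = 10

[1] I1 dispatched to LSU
[2] I1 operands ready
[3] I1 complete
[4] R1←I1
[5] I2 dispatched to MUL
[6] I2 operands ready · I3 dispatched to SHIFT
[7] I3 operands ready
[8] I3 complete
[9] R0←I3
[10] I4 dispatched to ADD
[11] I4 operands ready
[12] I2 complete
[13] R1←I2 · I4 complete
[14] R0←I4
[15] I5 dispatched to ADD
[16] I5 operands ready · I6 dispatched to MUL
[18] I5 complete
[19] R0←I5
[20] I6 operands ready
[26] I6 complete
[27] R4←I6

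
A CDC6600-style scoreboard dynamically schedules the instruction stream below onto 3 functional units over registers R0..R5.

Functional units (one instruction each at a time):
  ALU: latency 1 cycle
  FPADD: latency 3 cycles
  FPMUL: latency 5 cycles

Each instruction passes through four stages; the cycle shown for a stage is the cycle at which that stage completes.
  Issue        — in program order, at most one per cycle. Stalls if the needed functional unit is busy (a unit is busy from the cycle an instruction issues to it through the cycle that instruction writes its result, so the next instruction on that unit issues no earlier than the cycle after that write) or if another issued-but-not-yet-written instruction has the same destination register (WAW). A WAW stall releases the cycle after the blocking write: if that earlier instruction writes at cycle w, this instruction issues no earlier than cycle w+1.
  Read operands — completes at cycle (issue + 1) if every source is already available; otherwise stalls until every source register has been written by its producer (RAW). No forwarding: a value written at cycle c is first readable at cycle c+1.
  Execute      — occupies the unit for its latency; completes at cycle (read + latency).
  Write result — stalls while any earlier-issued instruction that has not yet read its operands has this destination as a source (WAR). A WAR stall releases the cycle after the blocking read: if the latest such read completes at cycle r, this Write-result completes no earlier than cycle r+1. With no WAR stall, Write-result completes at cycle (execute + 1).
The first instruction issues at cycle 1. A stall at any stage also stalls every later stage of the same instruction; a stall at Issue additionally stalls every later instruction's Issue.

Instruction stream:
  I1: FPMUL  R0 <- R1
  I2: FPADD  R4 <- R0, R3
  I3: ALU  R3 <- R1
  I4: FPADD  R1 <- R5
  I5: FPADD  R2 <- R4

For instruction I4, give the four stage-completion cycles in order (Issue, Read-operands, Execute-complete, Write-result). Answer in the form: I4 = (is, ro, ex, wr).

  I1 | 1 | 2 | 7 | 8
  I2 | 2 | 9 | 12 | 13   RAW R0: wait I1 write@8
  I3 | 3 | 4 | 5 | 10   WAR R3: wait I2 read@9
  I4 | 14 | 15 | 18 | 19   struct: FPADD busy until I2 writes@13
  I5 | 20 | 21 | 24 | 25   struct: FPADD busy until I4 writes@19

I4 = (14, 15, 18, 19)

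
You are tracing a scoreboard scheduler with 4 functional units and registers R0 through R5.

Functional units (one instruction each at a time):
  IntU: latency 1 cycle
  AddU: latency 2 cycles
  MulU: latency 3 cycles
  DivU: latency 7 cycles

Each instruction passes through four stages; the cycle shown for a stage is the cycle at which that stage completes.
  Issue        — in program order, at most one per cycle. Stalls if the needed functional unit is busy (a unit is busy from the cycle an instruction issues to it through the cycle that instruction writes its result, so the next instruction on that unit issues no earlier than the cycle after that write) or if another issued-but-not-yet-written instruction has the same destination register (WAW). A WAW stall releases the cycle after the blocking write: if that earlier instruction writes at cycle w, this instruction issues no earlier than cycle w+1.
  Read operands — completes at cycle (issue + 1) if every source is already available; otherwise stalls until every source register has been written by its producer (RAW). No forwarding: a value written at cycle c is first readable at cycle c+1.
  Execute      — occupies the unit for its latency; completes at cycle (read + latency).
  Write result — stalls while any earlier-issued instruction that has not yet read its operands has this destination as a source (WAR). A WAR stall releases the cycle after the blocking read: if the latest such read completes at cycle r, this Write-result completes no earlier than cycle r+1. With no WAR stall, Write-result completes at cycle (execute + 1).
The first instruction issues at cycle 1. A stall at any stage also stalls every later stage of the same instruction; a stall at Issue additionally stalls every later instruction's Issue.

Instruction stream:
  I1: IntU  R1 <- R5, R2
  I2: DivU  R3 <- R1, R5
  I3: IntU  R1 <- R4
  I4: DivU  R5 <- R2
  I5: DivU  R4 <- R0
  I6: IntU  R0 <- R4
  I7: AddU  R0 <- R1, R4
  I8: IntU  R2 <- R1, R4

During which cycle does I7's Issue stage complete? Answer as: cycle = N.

cycle = 37

I1  is:1  ro:2  ex:3  wr:4
I2  is:2  ro:5  ex:12  wr:13  — RAW R1: wait I1 write@4
I3  is:5  ro:6  ex:7  wr:8  — struct: IntU busy until I1 writes@4
I4  is:14  ro:15  ex:22  wr:23  — struct: DivU busy until I2 writes@13
I5  is:24  ro:25  ex:32  wr:33  — struct: DivU busy until I4 writes@23
I6  is:25  ro:34  ex:35  wr:36  — RAW R4: wait I5 write@33
I7  is:37  ro:38  ex:40  wr:41  — WAW R0: wait I6 write@36
I8  is:38  ro:39  ex:40  wr:41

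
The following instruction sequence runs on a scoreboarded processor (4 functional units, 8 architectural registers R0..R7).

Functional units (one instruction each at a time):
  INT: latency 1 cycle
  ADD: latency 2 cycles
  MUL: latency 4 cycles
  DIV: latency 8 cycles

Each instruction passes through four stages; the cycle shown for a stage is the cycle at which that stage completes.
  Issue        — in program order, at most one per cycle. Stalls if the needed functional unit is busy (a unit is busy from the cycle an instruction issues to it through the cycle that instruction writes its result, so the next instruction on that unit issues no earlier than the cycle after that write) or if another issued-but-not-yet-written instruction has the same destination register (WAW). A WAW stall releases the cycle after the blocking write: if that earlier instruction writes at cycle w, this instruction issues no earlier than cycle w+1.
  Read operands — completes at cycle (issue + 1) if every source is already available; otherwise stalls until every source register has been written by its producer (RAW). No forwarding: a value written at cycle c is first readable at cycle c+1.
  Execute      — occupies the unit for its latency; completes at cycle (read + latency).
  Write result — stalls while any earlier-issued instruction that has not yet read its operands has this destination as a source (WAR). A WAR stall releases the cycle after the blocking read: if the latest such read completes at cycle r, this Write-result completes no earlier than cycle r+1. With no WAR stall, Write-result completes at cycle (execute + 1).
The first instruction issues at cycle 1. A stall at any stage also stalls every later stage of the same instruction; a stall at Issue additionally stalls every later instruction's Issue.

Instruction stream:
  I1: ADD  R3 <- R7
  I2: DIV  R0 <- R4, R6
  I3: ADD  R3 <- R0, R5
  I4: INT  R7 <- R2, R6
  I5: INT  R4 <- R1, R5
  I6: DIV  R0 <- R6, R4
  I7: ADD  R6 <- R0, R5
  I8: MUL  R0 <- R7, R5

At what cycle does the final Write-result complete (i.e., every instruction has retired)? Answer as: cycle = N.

I1  is:1  ro:2  ex:4  wr:5
I2  is:2  ro:3  ex:11  wr:12
I3  is:6  ro:13  ex:15  wr:16  — struct: ADD busy until I1 writes@5, RAW R0: wait I2 write@12
I4  is:7  ro:8  ex:9  wr:10
I5  is:11  ro:12  ex:13  wr:14  — struct: INT busy until I4 writes@10
I6  is:13  ro:15  ex:23  wr:24  — struct: DIV busy until I2 writes@12, RAW R4: wait I5 write@14
I7  is:17  ro:25  ex:27  wr:28  — struct: ADD busy until I3 writes@16, RAW R0: wait I6 write@24
I8  is:25  ro:26  ex:30  wr:31  — WAW R0: wait I6 write@24

cycle = 31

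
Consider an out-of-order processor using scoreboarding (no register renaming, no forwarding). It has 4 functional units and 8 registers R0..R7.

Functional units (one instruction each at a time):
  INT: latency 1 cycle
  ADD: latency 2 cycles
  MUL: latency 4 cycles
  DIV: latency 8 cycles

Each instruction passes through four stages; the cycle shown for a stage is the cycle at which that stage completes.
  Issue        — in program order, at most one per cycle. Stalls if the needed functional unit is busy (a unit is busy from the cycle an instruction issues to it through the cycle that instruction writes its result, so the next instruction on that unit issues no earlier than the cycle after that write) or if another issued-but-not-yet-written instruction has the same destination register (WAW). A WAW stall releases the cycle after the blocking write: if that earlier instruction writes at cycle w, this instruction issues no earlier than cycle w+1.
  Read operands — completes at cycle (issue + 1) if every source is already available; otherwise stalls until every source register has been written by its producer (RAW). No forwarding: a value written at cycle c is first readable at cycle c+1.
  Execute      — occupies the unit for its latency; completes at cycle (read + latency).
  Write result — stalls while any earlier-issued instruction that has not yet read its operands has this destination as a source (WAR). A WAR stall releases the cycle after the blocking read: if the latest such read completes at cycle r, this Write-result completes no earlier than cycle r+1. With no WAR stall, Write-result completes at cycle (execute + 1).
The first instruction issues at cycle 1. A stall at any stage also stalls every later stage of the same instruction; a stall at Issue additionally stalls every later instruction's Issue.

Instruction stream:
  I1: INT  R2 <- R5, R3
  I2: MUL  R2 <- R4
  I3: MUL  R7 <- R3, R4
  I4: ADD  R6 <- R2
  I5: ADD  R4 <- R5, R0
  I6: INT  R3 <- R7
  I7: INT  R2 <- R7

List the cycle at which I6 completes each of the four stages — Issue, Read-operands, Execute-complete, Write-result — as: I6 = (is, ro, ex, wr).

cycle 1: issue I1 (INT)
cycle 2: I1 read-ops
cycle 3: I1 finished on INT
cycle 4: I1→R2
cycle 5: issue I2 (MUL)
cycle 6: I2 read-ops
cycle 10: I2 finished on MUL
cycle 11: I2→R2
cycle 12: issue I3 (MUL)
cycle 13: I3 read-ops, issue I4 (ADD)
cycle 14: I4 read-ops
cycle 16: I4 finished on ADD
cycle 17: I3 finished on MUL, I4→R6
cycle 18: I3→R7, issue I5 (ADD)
cycle 19: I5 read-ops, issue I6 (INT)
cycle 20: I6 read-ops
cycle 21: I5 finished on ADD, I6 finished on INT
cycle 22: I5→R4, I6→R3
cycle 23: issue I7 (INT)
cycle 24: I7 read-ops
cycle 25: I7 finished on INT
cycle 26: I7→R2

I6 = (19, 20, 21, 22)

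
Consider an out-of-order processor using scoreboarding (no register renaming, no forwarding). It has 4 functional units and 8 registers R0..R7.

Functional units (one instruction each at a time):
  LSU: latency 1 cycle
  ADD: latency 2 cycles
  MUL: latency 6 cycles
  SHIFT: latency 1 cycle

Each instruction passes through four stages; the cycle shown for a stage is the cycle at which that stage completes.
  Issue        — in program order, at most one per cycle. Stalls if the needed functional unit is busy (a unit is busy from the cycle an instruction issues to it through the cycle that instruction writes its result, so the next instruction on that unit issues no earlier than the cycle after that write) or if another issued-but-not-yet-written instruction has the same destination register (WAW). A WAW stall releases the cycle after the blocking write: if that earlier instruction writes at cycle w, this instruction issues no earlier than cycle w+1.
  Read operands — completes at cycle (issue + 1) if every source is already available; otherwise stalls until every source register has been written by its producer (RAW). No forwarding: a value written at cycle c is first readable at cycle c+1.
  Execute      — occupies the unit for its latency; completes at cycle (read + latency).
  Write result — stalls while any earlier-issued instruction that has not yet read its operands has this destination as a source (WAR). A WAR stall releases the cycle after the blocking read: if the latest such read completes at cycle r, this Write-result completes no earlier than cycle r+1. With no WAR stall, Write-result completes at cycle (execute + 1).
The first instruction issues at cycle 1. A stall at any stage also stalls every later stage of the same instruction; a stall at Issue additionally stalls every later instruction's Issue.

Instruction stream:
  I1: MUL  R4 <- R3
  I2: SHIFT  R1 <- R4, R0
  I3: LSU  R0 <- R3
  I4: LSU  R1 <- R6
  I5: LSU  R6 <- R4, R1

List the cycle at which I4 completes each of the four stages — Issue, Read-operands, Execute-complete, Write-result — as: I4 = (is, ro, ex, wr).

I4 = (13, 14, 15, 16)

t=1  I1 issues→MUL
t=2  I1 reads · I2 issues→SHIFT
t=3  I3 issues→LSU
t=4  I3 reads
t=5  I3 exec-done
t=8  I1 exec-done
t=9  I1 writes R4
t=10  I2 reads
t=11  I2 exec-done · I3 writes R0
t=12  I2 writes R1
t=13  I4 issues→LSU
t=14  I4 reads
t=15  I4 exec-done
t=16  I4 writes R1
t=17  I5 issues→LSU
t=18  I5 reads
t=19  I5 exec-done
t=20  I5 writes R6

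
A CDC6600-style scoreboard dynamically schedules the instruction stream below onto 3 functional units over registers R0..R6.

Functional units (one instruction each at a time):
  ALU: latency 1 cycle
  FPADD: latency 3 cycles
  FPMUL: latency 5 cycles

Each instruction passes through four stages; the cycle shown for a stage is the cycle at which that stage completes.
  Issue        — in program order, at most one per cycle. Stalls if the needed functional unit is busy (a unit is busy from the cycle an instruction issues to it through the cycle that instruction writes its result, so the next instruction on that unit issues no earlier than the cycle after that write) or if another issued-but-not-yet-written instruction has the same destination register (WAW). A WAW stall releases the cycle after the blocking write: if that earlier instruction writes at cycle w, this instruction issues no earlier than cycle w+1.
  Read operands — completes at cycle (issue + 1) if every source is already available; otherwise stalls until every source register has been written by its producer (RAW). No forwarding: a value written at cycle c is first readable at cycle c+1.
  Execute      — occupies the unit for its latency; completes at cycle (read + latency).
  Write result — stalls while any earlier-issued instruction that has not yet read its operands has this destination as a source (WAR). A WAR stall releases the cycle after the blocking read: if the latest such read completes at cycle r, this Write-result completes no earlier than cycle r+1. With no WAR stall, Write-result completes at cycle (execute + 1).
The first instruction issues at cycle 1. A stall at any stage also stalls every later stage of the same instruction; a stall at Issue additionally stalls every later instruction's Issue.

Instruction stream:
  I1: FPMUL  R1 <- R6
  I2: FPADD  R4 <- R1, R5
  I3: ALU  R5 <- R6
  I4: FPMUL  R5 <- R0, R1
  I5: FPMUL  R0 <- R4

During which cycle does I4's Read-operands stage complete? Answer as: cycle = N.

I1  is:1  ro:2  ex:7  wr:8
I2  is:2  ro:9  ex:12  wr:13  — RAW R1: wait I1 write@8
I3  is:3  ro:4  ex:5  wr:10  — WAR R5: wait I2 read@9
I4  is:11  ro:12  ex:17  wr:18  — WAW R5: wait I3 write@10
I5  is:19  ro:20  ex:25  wr:26  — struct: FPMUL busy until I4 writes@18

cycle = 12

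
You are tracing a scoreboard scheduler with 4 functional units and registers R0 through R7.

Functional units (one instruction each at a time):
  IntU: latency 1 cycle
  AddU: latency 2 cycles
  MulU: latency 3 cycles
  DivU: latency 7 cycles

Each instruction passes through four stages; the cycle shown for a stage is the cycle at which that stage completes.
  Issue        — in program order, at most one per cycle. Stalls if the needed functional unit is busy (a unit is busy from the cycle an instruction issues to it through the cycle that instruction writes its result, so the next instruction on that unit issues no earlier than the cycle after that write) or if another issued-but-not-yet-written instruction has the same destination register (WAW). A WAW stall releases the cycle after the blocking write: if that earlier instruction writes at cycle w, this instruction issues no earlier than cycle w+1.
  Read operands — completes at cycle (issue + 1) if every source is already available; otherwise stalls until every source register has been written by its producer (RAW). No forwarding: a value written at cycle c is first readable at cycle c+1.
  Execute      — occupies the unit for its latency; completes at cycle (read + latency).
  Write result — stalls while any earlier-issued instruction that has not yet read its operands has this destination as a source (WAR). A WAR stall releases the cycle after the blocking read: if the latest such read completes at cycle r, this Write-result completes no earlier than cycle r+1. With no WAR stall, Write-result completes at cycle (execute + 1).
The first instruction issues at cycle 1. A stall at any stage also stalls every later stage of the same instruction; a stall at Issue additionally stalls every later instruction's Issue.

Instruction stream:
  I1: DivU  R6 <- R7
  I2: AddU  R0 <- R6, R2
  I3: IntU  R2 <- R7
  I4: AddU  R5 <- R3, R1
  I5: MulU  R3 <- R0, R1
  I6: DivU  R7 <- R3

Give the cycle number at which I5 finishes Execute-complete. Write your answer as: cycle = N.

[1] I1 issues→DivU
[2] I1 reads | I2 issues→AddU
[3] I3 issues→IntU
[4] I3 reads
[5] I3 exec-done
[9] I1 exec-done
[10] I1 writes R6
[11] I2 reads
[12] I3 writes R2
[13] I2 exec-done
[14] I2 writes R0
[15] I4 issues→AddU
[16] I4 reads | I5 issues→MulU
[17] I5 reads | I6 issues→DivU
[18] I4 exec-done
[19] I4 writes R5
[20] I5 exec-done
[21] I5 writes R3
[22] I6 reads
[29] I6 exec-done
[30] I6 writes R7

cycle = 20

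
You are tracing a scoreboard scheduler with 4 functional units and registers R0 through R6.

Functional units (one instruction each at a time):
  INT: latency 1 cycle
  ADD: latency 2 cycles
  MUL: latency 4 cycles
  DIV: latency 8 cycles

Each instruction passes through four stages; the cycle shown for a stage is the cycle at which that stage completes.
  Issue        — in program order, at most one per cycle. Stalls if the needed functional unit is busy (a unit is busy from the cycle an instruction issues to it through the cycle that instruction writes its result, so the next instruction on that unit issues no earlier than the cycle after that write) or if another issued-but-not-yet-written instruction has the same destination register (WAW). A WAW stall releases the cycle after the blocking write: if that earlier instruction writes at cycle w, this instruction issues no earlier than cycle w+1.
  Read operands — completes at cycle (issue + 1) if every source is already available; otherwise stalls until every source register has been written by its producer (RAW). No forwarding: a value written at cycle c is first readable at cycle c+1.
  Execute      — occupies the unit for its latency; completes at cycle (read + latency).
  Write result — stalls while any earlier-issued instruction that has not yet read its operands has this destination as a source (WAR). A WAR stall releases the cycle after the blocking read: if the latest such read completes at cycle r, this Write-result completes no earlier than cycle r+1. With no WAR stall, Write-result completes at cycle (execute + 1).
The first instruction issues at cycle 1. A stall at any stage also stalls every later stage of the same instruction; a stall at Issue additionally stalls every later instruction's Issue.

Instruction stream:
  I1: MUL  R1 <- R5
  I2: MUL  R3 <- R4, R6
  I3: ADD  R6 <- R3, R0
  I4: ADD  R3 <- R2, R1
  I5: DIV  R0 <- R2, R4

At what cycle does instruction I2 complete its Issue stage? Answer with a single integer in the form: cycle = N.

t=1  I1→MUL
t=2  I1 RO
t=6  I1 EX
t=7  I1 WR R1
t=8  I2→MUL
t=9  I2 RO, I3→ADD
t=13  I2 EX
t=14  I2 WR R3
t=15  I3 RO
t=17  I3 EX
t=18  I3 WR R6
t=19  I4→ADD
t=20  I4 RO, I5→DIV
t=21  I5 RO
t=22  I4 EX
t=23  I4 WR R3
t=29  I5 EX
t=30  I5 WR R0

cycle = 8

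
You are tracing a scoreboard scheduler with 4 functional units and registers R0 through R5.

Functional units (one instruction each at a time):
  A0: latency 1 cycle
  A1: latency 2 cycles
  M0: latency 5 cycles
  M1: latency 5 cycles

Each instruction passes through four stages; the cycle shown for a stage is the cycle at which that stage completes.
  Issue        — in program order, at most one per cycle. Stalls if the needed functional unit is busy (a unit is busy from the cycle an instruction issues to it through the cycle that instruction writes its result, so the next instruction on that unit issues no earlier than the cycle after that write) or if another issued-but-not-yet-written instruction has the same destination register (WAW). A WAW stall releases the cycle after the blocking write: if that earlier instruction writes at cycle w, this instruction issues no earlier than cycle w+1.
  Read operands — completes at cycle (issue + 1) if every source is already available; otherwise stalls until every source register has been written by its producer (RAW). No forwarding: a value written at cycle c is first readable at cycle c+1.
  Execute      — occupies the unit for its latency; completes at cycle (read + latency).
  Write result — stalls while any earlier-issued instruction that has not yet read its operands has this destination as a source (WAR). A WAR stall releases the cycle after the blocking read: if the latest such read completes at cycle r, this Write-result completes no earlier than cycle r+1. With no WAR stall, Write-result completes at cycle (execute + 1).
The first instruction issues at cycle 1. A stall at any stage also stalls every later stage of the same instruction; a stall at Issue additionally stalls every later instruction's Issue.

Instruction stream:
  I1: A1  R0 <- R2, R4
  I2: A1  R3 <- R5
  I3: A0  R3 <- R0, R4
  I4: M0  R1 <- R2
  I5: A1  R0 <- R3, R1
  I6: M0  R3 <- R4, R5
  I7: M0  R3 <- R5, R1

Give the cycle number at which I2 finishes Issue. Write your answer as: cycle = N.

cycle = 6

I1: IS=1 RO=2 EX=4 WR=5
I2: IS=6 RO=7 EX=9 WR=10  [struct: A1 busy until I1 writes@5]
I3: IS=11 RO=12 EX=13 WR=14  [WAW R3: wait I2 write@10]
I4: IS=12 RO=13 EX=18 WR=19
I5: IS=13 RO=20 EX=22 WR=23  [RAW R1: wait I4 write@19]
I6: IS=20 RO=21 EX=26 WR=27  [struct: M0 busy until I4 writes@19]
I7: IS=28 RO=29 EX=34 WR=35  [struct: M0 busy until I6 writes@27]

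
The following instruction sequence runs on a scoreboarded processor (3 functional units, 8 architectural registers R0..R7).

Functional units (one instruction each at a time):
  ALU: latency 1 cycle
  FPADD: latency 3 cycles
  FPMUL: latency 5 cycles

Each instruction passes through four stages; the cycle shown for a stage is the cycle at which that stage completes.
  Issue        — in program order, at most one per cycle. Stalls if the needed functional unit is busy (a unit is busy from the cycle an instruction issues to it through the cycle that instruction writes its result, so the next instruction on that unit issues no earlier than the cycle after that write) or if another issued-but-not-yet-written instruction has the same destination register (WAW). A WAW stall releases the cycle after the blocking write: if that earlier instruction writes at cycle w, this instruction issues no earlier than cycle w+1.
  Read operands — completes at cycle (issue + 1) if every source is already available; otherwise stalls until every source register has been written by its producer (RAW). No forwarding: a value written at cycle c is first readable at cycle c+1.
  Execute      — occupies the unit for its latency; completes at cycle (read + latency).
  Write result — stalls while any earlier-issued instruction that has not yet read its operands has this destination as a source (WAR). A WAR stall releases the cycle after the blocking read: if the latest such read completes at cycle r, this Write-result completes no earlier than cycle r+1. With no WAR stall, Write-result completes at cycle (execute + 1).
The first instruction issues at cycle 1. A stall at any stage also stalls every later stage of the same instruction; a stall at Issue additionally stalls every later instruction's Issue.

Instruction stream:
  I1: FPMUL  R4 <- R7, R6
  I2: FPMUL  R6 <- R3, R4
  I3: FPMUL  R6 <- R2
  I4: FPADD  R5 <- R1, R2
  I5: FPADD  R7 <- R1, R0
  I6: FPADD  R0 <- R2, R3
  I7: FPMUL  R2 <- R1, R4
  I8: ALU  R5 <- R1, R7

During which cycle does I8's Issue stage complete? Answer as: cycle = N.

cycle = 32

  I1 | 1 | 2 | 7 | 8
  I2 | 9 | 10 | 15 | 16   struct: FPMUL busy until I1 writes@8
  I3 | 17 | 18 | 23 | 24   struct: FPMUL busy until I2 writes@16
  I4 | 18 | 19 | 22 | 23
  I5 | 24 | 25 | 28 | 29   struct: FPADD busy until I4 writes@23
  I6 | 30 | 31 | 34 | 35   struct: FPADD busy until I5 writes@29
  I7 | 31 | 32 | 37 | 38
  I8 | 32 | 33 | 34 | 35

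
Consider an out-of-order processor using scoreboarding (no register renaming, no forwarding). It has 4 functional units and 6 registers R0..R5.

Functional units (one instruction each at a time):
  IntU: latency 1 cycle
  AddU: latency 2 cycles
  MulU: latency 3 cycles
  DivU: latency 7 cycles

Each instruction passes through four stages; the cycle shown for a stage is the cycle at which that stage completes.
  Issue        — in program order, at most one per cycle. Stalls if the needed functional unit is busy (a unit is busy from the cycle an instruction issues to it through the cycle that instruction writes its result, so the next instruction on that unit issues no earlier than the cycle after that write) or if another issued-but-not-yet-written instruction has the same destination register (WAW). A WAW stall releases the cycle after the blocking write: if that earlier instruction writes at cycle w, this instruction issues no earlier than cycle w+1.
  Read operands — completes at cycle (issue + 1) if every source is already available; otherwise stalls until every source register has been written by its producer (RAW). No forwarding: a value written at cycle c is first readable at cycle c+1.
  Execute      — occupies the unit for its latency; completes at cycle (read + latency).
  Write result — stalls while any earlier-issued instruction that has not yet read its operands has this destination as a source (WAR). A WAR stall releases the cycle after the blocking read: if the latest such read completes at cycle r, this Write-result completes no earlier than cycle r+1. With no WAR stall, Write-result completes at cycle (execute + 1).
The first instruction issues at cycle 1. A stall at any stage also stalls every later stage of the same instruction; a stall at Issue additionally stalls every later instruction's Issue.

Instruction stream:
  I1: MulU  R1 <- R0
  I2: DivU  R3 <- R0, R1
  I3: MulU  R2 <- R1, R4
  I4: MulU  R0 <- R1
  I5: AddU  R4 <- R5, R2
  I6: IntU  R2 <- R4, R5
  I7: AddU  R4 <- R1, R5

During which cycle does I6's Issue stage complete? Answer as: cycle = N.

cycle = 15

t=1  issue I1 (MulU)
t=2  I1 read-ops | issue I2 (DivU)
t=5  I1 finished on MulU
t=6  I1→R1
t=7  I2 read-ops | issue I3 (MulU)
t=8  I3 read-ops
t=11  I3 finished on MulU
t=12  I3→R2
t=13  issue I4 (MulU)
t=14  I2 finished on DivU | I4 read-ops | issue I5 (AddU)
t=15  I2→R3 | I5 read-ops | issue I6 (IntU)
t=17  I4 finished on MulU | I5 finished on AddU
t=18  I4→R0 | I5→R4
t=19  I6 read-ops | issue I7 (AddU)
t=20  I6 finished on IntU | I7 read-ops
t=21  I6→R2
t=22  I7 finished on AddU
t=23  I7→R4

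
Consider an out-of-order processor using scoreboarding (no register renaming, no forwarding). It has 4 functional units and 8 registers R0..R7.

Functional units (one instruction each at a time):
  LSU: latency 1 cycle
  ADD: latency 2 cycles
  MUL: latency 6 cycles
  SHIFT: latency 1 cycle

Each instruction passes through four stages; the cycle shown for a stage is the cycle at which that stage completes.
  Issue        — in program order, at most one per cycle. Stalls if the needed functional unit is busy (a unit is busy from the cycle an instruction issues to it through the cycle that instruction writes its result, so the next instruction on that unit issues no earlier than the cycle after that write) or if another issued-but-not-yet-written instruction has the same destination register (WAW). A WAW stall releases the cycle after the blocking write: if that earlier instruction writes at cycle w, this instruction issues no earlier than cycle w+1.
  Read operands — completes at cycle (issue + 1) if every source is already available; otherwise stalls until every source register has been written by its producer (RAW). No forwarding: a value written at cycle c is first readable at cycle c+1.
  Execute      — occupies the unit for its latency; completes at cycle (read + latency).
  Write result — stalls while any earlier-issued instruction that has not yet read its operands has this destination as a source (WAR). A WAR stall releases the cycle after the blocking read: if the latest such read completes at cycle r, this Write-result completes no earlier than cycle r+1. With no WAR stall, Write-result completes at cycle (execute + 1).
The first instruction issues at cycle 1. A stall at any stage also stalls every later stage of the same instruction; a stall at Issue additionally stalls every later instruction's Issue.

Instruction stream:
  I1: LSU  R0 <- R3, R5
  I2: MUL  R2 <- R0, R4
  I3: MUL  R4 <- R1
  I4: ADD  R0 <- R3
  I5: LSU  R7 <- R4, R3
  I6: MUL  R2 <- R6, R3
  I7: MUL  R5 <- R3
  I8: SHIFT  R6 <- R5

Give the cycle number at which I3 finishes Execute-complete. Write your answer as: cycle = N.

[1] issue I1 (LSU)
[2] I1 read-ops | issue I2 (MUL)
[3] I1 finished on LSU
[4] I1→R0
[5] I2 read-ops
[11] I2 finished on MUL
[12] I2→R2
[13] issue I3 (MUL)
[14] I3 read-ops | issue I4 (ADD)
[15] I4 read-ops | issue I5 (LSU)
[17] I4 finished on ADD
[18] I4→R0
[20] I3 finished on MUL
[21] I3→R4
[22] I5 read-ops | issue I6 (MUL)
[23] I5 finished on LSU | I6 read-ops
[24] I5→R7
[29] I6 finished on MUL
[30] I6→R2
[31] issue I7 (MUL)
[32] I7 read-ops | issue I8 (SHIFT)
[38] I7 finished on MUL
[39] I7→R5
[40] I8 read-ops
[41] I8 finished on SHIFT
[42] I8→R6

cycle = 20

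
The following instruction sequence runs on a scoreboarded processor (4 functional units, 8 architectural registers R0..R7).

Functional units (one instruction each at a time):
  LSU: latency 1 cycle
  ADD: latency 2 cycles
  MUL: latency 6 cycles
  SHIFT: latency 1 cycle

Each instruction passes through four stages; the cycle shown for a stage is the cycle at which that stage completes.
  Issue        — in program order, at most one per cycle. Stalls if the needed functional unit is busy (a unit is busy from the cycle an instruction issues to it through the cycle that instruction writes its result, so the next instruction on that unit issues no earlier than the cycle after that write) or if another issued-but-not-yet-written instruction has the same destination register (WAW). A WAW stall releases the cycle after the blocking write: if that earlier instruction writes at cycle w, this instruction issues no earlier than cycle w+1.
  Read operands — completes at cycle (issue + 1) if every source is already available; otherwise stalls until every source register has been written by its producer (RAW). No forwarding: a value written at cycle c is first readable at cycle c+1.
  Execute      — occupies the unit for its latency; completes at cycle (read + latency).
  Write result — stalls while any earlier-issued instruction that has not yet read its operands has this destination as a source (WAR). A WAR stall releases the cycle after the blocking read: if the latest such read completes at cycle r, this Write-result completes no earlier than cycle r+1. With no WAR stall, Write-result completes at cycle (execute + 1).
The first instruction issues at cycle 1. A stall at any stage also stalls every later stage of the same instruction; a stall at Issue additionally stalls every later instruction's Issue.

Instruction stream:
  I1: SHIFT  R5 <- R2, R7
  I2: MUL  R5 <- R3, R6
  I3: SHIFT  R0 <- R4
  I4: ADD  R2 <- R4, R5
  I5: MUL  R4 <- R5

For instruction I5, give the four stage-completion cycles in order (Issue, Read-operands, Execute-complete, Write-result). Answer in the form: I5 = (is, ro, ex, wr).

I5 = (14, 15, 21, 22)

[1] issue I1 (SHIFT)
[2] I1 read-ops
[3] I1 finished on SHIFT
[4] I1→R5
[5] issue I2 (MUL)
[6] I2 read-ops · issue I3 (SHIFT)
[7] I3 read-ops · issue I4 (ADD)
[8] I3 finished on SHIFT
[9] I3→R0
[12] I2 finished on MUL
[13] I2→R5
[14] I4 read-ops · issue I5 (MUL)
[15] I5 read-ops
[16] I4 finished on ADD
[17] I4→R2
[21] I5 finished on MUL
[22] I5→R4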